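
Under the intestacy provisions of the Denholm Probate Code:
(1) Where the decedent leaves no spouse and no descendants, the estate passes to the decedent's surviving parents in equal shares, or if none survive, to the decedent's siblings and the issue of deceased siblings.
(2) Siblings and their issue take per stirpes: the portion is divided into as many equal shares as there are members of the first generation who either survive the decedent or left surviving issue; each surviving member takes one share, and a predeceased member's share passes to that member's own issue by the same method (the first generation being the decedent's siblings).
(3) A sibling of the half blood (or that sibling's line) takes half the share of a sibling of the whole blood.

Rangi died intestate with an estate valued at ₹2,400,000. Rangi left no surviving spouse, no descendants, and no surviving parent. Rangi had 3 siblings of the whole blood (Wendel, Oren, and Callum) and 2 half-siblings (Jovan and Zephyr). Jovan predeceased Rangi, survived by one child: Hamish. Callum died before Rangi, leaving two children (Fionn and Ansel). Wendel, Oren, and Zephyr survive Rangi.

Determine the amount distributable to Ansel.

Ansel receives ₹300,000.

The entire ₹2,400,000 passes to the siblings and their issue.
Counting each half-blood sibling's line as half a unit, there are 4 units in ₹2,400,000, so one unit is ₹600,000. Whole-blood lines (Wendel, Oren, and Callum) take ₹600,000 each; half-blood lines (Jovan and Zephyr) take ₹300,000 each.
Jovan's share (₹300,000) passes entirely to Hamish.
Callum's share (₹600,000) is divided into 2 shares of ₹300,000: Fionn and Ansel each take ₹300,000.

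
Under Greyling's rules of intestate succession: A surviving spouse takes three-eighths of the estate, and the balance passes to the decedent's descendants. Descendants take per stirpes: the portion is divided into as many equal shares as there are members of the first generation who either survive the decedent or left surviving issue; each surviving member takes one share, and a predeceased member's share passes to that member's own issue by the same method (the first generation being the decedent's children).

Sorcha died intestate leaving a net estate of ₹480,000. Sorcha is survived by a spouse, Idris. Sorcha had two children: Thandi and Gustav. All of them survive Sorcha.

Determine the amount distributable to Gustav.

Gustav receives ₹150,000.

Idris takes three-eighths of ₹480,000 = ₹180,000. The remaining ₹300,000 passes to the descendants.
The descendants' portion (₹300,000) is divided into 2 shares of ₹150,000: Thandi and Gustav each take ₹150,000.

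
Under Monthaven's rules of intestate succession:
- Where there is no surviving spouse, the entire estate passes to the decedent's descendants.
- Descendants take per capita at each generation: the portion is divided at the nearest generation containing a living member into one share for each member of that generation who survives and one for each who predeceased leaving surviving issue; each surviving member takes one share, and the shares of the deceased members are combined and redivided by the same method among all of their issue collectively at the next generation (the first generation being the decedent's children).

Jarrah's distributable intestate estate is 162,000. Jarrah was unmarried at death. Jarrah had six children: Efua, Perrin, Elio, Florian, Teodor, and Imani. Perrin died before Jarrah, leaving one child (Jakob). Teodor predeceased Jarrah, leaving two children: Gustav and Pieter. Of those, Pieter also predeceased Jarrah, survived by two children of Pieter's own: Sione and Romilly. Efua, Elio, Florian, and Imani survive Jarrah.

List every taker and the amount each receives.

The entire 162,000 passes to the descendants.
That amount (162,000) is divided at the children's generation into 6 shares of 27,000. Efua, Elio, Florian, and Imani each take 27,000. The 2 shares of the deceased (Perrin and Teodor) are combined into a pool of 54,000.
That pool (54,000) is divided at the grandchildren's generation into 3 shares of 18,000. Jakob and Gustav each take 18,000. The remaining share for the deceased Pieter (18,000) is carried to the next generation.
That pool (18,000) is divided at the great-grandchildren's generation equally among Sione and Romilly: 9,000 each.

Efua: 27,000; Jakob: 18,000; Elio: 27,000; Florian: 27,000; Gustav: 18,000; Sione: 9,000; Romilly: 9,000; Imani: 27,000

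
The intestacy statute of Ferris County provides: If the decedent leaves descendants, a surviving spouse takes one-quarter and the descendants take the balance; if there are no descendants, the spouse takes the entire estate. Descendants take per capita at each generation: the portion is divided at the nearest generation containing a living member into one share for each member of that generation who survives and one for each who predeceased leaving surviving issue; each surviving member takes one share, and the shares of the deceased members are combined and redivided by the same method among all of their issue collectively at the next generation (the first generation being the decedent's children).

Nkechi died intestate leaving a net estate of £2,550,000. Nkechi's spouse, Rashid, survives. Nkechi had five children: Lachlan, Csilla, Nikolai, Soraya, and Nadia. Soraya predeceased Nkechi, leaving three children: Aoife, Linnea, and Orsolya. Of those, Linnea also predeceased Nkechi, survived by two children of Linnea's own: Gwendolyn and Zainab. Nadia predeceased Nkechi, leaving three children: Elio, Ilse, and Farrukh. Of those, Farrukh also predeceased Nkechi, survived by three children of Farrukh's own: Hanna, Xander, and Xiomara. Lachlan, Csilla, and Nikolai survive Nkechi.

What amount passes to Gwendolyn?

Rashid takes one-quarter of £2,550,000 = £637,500. The remaining £1,912,500 passes to the descendants.
The descendants' portion (£1,912,500) is divided at the children's generation into 5 shares of £382,500. Lachlan, Csilla, and Nikolai each take £382,500. The 2 shares of the deceased (Soraya and Nadia) are combined into a pool of £765,000.
That pool (£765,000) is divided at the grandchildren's generation into 6 shares of £127,500. Aoife, Orsolya, Elio, and Ilse each take £127,500. The 2 shares of the deceased (Linnea and Farrukh) are combined into a pool of £255,000.
That pool (£255,000) is divided at the great-grandchildren's generation equally among Gwendolyn, Zainab, Hanna, Xander, and Xiomara: £51,000 each.

Gwendolyn receives £51,000.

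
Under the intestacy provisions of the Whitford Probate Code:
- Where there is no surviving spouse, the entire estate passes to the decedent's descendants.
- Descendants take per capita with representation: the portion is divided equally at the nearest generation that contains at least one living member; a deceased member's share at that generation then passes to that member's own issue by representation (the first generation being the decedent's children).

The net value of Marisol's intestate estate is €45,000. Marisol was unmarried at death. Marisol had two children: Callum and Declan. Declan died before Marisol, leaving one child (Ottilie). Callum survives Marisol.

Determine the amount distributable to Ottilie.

The entire €45,000 passes to the descendants.
That amount (€45,000) is divided into 2 shares of €22,500: Callum takes €22,500; Declan's €22,500 share passes to Declan's issue.
Declan's share (€22,500) passes entirely to Ottilie.

Ottilie receives €22,500.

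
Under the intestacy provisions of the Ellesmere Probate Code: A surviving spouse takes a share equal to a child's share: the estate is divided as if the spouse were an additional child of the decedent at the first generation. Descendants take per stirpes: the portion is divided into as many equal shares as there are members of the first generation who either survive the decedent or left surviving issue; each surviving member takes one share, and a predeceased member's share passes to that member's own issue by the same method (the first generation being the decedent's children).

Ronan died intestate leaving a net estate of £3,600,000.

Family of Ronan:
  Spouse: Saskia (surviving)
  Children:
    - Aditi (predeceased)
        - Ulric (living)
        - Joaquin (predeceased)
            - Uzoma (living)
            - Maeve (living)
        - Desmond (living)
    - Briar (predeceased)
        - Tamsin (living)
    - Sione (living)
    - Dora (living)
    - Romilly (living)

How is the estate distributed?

Saskia: £600,000; Ulric: £200,000; Uzoma: £100,000; Maeve: £100,000; Desmond: £200,000; Tamsin: £600,000; Sione: £600,000; Dora: £600,000; Romilly: £600,000

The spouse counts as an additional share at the children's level, so there are 6 primary shares of £600,000. Saskia takes one such share (£600,000).
The children's combined portion (£3,000,000) is divided into 5 shares of £600,000: Sione, Dora, and Romilly each take £600,000; Aditi's £600,000 share passes to Aditi's issue; Briar's £600,000 share passes to Briar's issue.
Aditi's share (£600,000) is divided into 3 shares of £200,000: Ulric and Desmond each take £200,000; Joaquin's £200,000 share passes to Joaquin's issue.
Joaquin's share (£200,000) is divided into 2 shares of £100,000: Uzoma and Maeve each take £100,000.
Briar's share (£600,000) passes entirely to Tamsin.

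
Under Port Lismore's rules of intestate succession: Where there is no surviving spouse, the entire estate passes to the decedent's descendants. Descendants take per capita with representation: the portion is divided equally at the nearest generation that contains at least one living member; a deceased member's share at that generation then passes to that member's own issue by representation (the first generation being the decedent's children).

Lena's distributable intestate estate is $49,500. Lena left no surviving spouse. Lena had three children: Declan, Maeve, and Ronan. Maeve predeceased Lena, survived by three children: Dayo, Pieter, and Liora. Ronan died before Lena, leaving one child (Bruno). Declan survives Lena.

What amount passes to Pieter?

Pieter receives $5,500.

The entire $49,500 passes to the descendants.
That amount ($49,500) is divided into 3 shares of $16,500: Declan takes $16,500; Maeve's $16,500 share passes to Maeve's issue; Ronan's $16,500 share passes to Ronan's issue.
Maeve's share ($16,500) is divided into 3 shares of $5,500: Dayo, Pieter, and Liora each take $5,500.
Ronan's share ($16,500) passes entirely to Bruno.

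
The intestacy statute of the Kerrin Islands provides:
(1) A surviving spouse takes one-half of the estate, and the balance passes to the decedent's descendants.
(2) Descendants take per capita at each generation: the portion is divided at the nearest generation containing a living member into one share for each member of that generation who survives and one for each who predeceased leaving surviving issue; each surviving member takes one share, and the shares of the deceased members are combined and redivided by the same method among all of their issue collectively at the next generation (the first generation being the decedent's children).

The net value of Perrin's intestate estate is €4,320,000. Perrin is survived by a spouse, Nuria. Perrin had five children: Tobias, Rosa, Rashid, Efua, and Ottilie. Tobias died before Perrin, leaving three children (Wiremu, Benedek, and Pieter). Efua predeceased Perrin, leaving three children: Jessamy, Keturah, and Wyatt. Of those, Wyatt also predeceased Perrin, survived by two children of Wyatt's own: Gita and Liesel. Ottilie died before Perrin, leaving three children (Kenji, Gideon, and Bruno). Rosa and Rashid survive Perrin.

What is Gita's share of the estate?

Nuria takes one-half of €4,320,000 = €2,160,000. The remaining €2,160,000 passes to the descendants.
The descendants' portion (€2,160,000) is divided at the children's generation into 5 shares of €432,000. Rosa and Rashid each take €432,000. The 3 shares of the deceased (Tobias, Efua, and Ottilie) are combined into a pool of €1,296,000.
That pool (€1,296,000) is divided at the grandchildren's generation into 9 shares of €144,000. Wiremu, Benedek, Pieter, Jessamy, Keturah, Kenji, Gideon, and Bruno each take €144,000. The remaining share for the deceased Wyatt (€144,000) is carried to the next generation.
That pool (€144,000) is divided at the great-grandchildren's generation equally among Gita and Liesel: €72,000 each.

Gita receives €72,000.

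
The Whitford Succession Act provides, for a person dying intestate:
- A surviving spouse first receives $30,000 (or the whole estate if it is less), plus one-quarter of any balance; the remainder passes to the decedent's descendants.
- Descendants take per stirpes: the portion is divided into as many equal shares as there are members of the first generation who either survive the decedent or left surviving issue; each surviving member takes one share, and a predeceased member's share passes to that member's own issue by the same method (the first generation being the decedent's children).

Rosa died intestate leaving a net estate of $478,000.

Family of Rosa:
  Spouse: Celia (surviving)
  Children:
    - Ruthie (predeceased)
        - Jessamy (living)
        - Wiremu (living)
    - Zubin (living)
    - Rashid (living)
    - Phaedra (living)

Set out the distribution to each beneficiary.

Celia: $142,000; Jessamy: $42,000; Wiremu: $42,000; Zubin: $84,000; Rashid: $84,000; Phaedra: $84,000

Celia first takes $30,000, leaving a balance of $448,000. Celia then takes one-quarter of the balance ($112,000), for a total of $142,000. The remaining $336,000 passes to the descendants.
The descendants' portion ($336,000) is divided into 4 shares of $84,000: Zubin, Rashid, and Phaedra each take $84,000; Ruthie's $84,000 share passes to Ruthie's issue.
Ruthie's share ($84,000) is divided into 2 shares of $42,000: Jessamy and Wiremu each take $42,000.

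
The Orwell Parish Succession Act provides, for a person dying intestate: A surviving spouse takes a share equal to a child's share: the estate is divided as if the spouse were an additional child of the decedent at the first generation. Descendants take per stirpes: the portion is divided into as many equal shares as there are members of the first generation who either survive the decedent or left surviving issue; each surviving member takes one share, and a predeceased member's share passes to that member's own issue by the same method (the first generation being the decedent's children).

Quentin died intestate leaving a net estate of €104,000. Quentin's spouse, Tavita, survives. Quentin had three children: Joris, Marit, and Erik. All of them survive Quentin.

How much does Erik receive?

The spouse counts as an additional share at the children's level, so there are 4 primary shares of €26,000. Tavita takes one such share (€26,000).
The children's combined portion (€78,000) is divided into 3 shares of €26,000: Joris, Marit, and Erik each take €26,000.

Erik receives €26,000.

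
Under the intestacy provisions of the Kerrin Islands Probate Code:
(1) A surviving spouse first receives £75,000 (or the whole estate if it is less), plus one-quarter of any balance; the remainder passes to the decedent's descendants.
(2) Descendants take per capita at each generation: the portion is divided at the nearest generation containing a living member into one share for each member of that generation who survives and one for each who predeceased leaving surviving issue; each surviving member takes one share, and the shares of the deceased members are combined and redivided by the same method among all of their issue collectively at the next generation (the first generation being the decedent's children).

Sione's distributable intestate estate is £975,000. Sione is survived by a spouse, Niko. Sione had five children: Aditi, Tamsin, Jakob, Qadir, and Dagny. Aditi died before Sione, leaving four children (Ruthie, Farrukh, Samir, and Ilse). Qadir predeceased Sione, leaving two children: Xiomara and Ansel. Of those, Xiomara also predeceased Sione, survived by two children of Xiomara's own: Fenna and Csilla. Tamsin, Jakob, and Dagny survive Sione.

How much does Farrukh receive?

Farrukh receives £45,000.

Niko first takes £75,000, leaving a balance of £900,000. Niko then takes one-quarter of the balance (£225,000), for a total of £300,000. The remaining £675,000 passes to the descendants.
The descendants' portion (£675,000) is divided at the children's generation into 5 shares of £135,000. Tamsin, Jakob, and Dagny each take £135,000. The 2 shares of the deceased (Aditi and Qadir) are combined into a pool of £270,000.
That pool (£270,000) is divided at the grandchildren's generation into 6 shares of £45,000. Ruthie, Farrukh, Samir, Ilse, and Ansel each take £45,000. The remaining share for the deceased Xiomara (£45,000) is carried to the next generation.
That pool (£45,000) is divided at the great-grandchildren's generation equally among Fenna and Csilla: £22,500 each.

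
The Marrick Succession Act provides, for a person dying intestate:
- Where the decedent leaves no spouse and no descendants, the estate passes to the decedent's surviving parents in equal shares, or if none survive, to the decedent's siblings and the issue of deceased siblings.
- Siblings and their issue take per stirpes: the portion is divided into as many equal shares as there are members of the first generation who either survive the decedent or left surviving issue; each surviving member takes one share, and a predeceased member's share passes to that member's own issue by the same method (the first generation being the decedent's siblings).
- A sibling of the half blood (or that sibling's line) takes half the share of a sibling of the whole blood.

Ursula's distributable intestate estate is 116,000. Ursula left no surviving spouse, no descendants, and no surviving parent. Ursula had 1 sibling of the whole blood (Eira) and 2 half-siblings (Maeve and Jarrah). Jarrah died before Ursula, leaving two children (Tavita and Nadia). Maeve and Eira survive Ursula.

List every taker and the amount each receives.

The entire 116,000 passes to the siblings and their issue.
Counting each half-blood sibling's line as half a unit, there are 2 units in 116,000, so one unit is 58,000. Whole-blood lines (Eira) take 58,000 each; half-blood lines (Maeve and Jarrah) take 29,000 each.
Jarrah's share (29,000) is divided into 2 shares of 14,500: Tavita and Nadia each take 14,500.

Maeve: 29,000; Eira: 58,000; Tavita: 14,500; Nadia: 14,500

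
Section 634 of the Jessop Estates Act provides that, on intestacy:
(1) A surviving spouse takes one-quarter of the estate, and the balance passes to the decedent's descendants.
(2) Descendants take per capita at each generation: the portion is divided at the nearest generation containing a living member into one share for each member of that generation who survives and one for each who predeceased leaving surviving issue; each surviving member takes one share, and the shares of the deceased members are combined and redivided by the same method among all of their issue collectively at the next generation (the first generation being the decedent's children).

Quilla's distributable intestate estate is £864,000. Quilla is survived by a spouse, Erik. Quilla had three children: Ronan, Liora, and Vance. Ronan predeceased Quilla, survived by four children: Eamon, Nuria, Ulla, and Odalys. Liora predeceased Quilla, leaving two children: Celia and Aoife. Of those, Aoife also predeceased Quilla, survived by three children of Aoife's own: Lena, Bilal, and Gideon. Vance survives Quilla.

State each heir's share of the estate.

Erik takes one-quarter of £864,000 = £216,000. The remaining £648,000 passes to the descendants.
The descendants' portion (£648,000) is divided at the children's generation into 3 shares of £216,000. Vance takes £216,000. The 2 shares of the deceased (Ronan and Liora) are combined into a pool of £432,000.
That pool (£432,000) is divided at the grandchildren's generation into 6 shares of £72,000. Eamon, Nuria, Ulla, Odalys, and Celia each take £72,000. The remaining share for the deceased Aoife (£72,000) is carried to the next generation.
That pool (£72,000) is divided at the great-grandchildren's generation equally among Lena, Bilal, and Gideon: £24,000 each.

Erik: £216,000; Eamon: £72,000; Nuria: £72,000; Ulla: £72,000; Odalys: £72,000; Celia: £72,000; Lena: £24,000; Bilal: £24,000; Gideon: £24,000; Vance: £216,000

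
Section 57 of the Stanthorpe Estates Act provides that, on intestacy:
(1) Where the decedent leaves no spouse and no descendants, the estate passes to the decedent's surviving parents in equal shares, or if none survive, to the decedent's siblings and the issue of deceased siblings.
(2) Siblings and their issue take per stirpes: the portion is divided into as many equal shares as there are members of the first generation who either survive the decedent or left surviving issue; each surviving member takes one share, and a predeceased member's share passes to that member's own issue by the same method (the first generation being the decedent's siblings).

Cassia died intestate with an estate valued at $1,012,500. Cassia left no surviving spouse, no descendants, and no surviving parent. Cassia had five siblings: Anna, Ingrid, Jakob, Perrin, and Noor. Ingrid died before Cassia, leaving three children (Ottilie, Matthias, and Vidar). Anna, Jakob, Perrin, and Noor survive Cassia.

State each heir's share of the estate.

Anna: $202,500; Ottilie: $67,500; Matthias: $67,500; Vidar: $67,500; Jakob: $202,500; Perrin: $202,500; Noor: $202,500

The entire $1,012,500 passes to the siblings and their issue.
That amount ($1,012,500) is divided into 5 shares of $202,500: Anna, Jakob, Perrin, and Noor each take $202,500; Ingrid's $202,500 share passes to Ingrid's issue.
Ingrid's share ($202,500) is divided into 3 shares of $67,500: Ottilie, Matthias, and Vidar each take $67,500.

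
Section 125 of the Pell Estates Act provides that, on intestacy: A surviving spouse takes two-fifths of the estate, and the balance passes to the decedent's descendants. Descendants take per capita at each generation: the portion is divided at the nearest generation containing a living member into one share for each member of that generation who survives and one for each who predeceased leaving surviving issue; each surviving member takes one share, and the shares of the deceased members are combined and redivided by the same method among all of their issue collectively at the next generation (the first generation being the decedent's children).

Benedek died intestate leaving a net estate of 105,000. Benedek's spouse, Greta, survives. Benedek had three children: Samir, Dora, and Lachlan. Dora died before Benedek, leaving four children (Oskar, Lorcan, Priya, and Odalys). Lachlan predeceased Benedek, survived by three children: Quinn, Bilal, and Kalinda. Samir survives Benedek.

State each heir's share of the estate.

Greta takes two-fifths of 105,000 = 42,000. The remaining 63,000 passes to the descendants.
The descendants' portion (63,000) is divided at the children's generation into 3 shares of 21,000. Samir takes 21,000. The 2 shares of the deceased (Dora and Lachlan) are combined into a pool of 42,000.
That pool (42,000) is divided at the grandchildren's generation equally among Oskar, Lorcan, Priya, Odalys, Quinn, Bilal, and Kalinda: 6,000 each.

Greta: 42,000; Samir: 21,000; Oskar: 6,000; Lorcan: 6,000; Priya: 6,000; Odalys: 6,000; Quinn: 6,000; Bilal: 6,000; Kalinda: 6,000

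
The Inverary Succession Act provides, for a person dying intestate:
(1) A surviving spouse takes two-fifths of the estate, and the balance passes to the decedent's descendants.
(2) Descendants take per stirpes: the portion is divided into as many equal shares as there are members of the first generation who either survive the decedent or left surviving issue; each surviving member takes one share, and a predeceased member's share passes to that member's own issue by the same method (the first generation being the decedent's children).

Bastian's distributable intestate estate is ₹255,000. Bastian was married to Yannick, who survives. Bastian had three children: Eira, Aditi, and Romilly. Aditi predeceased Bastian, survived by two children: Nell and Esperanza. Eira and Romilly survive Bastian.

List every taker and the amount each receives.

Yannick takes two-fifths of ₹255,000 = ₹102,000. The remaining ₹153,000 passes to the descendants.
The descendants' portion (₹153,000) is divided into 3 shares of ₹51,000: Eira and Romilly each take ₹51,000; Aditi's ₹51,000 share passes to Aditi's issue.
Aditi's share (₹51,000) is divided into 2 shares of ₹25,500: Nell and Esperanza each take ₹25,500.

Yannick: ₹102,000; Eira: ₹51,000; Nell: ₹25,500; Esperanza: ₹25,500; Romilly: ₹51,000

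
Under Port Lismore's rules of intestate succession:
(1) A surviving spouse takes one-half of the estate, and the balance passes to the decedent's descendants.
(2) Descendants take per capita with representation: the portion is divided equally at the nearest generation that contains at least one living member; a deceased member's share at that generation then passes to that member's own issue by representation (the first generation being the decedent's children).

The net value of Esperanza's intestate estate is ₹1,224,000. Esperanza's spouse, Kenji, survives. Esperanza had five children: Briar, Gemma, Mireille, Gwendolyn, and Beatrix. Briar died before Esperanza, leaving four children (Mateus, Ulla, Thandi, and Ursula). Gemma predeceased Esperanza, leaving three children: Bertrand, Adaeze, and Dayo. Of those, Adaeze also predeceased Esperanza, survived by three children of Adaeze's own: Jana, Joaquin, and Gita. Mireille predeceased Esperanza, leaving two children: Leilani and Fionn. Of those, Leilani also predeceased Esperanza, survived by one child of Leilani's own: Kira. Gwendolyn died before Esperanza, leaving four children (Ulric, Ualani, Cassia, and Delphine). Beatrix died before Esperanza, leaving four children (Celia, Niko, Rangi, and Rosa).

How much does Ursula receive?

Kenji takes one-half of ₹1,224,000 = ₹612,000. The remaining ₹612,000 passes to the descendants.
No child survives, so the initial division is made at the grandchildren's generation.
The descendants' portion (₹612,000) is divided into 17 shares of ₹36,000: Mateus, Ulla, Thandi, Ursula, Bertrand, Dayo, Fionn, Ulric, Ualani, Cassia, Delphine, Celia, Niko, Rangi, and Rosa each take ₹36,000; Adaeze's ₹36,000 share passes to Adaeze's issue; Leilani's ₹36,000 share passes to Leilani's issue.
Adaeze's share (₹36,000) is divided into 3 shares of ₹12,000: Jana, Joaquin, and Gita each take ₹12,000.
Leilani's share (₹36,000) passes entirely to Kira.

Ursula receives ₹36,000.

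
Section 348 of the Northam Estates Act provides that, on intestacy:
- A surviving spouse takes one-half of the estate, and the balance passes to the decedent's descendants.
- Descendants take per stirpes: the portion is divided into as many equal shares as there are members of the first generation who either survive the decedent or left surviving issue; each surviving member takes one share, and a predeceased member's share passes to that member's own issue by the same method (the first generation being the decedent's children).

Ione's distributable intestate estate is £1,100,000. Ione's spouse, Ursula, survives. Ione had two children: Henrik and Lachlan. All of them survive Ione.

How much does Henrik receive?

Henrik receives £275,000.

Ursula takes one-half of £1,100,000 = £550,000. The remaining £550,000 passes to the descendants.
The descendants' portion (£550,000) is divided into 2 shares of £275,000: Henrik and Lachlan each take £275,000.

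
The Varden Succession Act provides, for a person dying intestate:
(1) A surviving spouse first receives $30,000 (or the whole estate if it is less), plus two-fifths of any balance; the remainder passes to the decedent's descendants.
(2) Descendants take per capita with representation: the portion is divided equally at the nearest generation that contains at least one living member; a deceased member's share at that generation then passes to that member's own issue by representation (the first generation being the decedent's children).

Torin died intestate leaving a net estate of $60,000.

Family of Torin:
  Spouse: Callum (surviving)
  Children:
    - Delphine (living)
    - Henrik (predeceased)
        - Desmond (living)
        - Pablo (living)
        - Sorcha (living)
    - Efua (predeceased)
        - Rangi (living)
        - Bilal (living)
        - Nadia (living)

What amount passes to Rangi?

Callum first takes $30,000, leaving a balance of $30,000. Callum then takes two-fifths of the balance ($12,000), for a total of $42,000. The remaining $18,000 passes to the descendants.
The descendants' portion ($18,000) is divided into 3 shares of $6,000: Delphine takes $6,000; Henrik's $6,000 share passes to Henrik's issue; Efua's $6,000 share passes to Efua's issue.
Henrik's share ($6,000) is divided into 3 shares of $2,000: Desmond, Pablo, and Sorcha each take $2,000.
Efua's share ($6,000) is divided into 3 shares of $2,000: Rangi, Bilal, and Nadia each take $2,000.

Rangi receives $2,000.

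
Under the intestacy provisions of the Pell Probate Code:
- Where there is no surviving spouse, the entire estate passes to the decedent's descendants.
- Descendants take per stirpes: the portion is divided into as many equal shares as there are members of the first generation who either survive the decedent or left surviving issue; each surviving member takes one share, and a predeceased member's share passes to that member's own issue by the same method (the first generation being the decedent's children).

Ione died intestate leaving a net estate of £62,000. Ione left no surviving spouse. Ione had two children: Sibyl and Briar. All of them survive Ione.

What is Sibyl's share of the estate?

The entire £62,000 passes to the descendants.
That amount (£62,000) is divided into 2 shares of £31,000: Sibyl and Briar each take £31,000.

Sibyl receives £31,000.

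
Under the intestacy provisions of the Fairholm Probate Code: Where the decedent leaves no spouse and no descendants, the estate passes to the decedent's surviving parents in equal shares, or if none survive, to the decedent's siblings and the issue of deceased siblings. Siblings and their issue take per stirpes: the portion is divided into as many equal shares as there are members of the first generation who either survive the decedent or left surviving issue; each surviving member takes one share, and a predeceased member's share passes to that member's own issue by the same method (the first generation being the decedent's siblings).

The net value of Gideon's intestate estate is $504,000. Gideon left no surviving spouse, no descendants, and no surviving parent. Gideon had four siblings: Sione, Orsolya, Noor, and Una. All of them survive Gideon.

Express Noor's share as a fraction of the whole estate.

The entire $504,000 passes to the siblings and their issue.
That amount ($504,000) is divided into 4 shares of $126,000: Sione, Orsolya, Noor, and Una each take $126,000.

Noor receives 1/4 of the estate.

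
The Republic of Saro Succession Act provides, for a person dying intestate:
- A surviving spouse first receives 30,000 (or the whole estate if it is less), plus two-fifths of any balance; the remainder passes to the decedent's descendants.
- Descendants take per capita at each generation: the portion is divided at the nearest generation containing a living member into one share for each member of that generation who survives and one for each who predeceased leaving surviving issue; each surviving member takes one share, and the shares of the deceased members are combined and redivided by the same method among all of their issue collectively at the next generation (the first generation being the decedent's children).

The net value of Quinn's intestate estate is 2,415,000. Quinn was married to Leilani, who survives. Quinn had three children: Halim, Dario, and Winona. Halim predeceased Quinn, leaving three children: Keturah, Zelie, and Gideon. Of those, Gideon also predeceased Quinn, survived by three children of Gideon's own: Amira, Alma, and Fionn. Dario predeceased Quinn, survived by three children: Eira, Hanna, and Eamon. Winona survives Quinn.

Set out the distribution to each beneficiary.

Leilani first takes 30,000, leaving a balance of 2,385,000. Leilani then takes two-fifths of the balance (954,000), for a total of 984,000. The remaining 1,431,000 passes to the descendants.
The descendants' portion (1,431,000) is divided at the children's generation into 3 shares of 477,000. Winona takes 477,000. The 2 shares of the deceased (Halim and Dario) are combined into a pool of 954,000.
That pool (954,000) is divided at the grandchildren's generation into 6 shares of 159,000. Keturah, Zelie, Eira, Hanna, and Eamon each take 159,000. The remaining share for the deceased Gideon (159,000) is carried to the next generation.
That pool (159,000) is divided at the great-grandchildren's generation equally among Amira, Alma, and Fionn: 53,000 each.

Leilani: 984,000; Keturah: 159,000; Zelie: 159,000; Amira: 53,000; Alma: 53,000; Fionn: 53,000; Eira: 159,000; Hanna: 159,000; Eamon: 159,000; Winona: 477,000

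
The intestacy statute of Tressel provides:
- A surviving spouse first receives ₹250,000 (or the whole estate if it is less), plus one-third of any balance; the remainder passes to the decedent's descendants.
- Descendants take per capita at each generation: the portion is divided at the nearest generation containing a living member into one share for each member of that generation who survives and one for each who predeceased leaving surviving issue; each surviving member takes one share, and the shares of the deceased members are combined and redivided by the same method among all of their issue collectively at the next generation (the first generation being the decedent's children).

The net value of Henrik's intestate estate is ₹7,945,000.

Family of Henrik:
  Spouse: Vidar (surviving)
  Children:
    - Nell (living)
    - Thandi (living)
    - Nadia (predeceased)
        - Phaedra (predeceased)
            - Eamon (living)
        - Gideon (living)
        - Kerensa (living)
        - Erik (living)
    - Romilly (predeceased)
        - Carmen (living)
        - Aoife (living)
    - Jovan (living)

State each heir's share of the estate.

Vidar first takes ₹250,000, leaving a balance of ₹7,695,000. Vidar then takes one-third of the balance (₹2,565,000), for a total of ₹2,815,000. The remaining ₹5,130,000 passes to the descendants.
The descendants' portion (₹5,130,000) is divided at the children's generation into 5 shares of ₹1,026,000. Nell, Thandi, and Jovan each take ₹1,026,000. The 2 shares of the deceased (Nadia and Romilly) are combined into a pool of ₹2,052,000.
That pool (₹2,052,000) is divided at the grandchildren's generation into 6 shares of ₹342,000. Gideon, Kerensa, Erik, Carmen, and Aoife each take ₹342,000. The remaining share for the deceased Phaedra (₹342,000) is carried to the next generation.
That pool (₹342,000) passes entirely to Eamon, the sole taker at the great-grandchildren's generation.

Vidar: ₹2,815,000; Nell: ₹1,026,000; Thandi: ₹1,026,000; Eamon: ₹342,000; Gideon: ₹342,000; Kerensa: ₹342,000; Erik: ₹342,000; Carmen: ₹342,000; Aoife: ₹342,000; Jovan: ₹1,026,000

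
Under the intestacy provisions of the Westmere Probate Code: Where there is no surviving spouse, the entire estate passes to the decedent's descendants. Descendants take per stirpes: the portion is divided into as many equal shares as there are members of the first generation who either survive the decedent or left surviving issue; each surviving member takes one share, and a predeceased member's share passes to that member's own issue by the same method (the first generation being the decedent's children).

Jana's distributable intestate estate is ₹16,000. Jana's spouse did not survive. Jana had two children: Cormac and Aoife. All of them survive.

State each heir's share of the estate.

Cormac: ₹8,000; Aoife: ₹8,000

The entire ₹16,000 passes to the descendants.
That amount (₹16,000) is divided into 2 shares of ₹8,000: Cormac and Aoife each take ₹8,000.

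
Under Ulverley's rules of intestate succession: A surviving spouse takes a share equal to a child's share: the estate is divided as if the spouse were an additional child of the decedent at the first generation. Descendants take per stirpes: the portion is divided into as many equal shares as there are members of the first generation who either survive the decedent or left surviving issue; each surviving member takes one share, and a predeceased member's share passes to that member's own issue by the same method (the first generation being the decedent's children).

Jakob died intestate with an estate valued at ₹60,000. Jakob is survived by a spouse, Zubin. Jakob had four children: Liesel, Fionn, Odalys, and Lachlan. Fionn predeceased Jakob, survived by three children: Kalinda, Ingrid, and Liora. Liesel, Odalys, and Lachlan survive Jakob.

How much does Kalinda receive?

Kalinda receives ₹4,000.

The spouse counts as an additional share at the children's level, so there are 5 primary shares of ₹12,000. Zubin takes one such share (₹12,000).
The children's combined portion (₹48,000) is divided into 4 shares of ₹12,000: Liesel, Odalys, and Lachlan each take ₹12,000; Fionn's ₹12,000 share passes to Fionn's issue.
Fionn's share (₹12,000) is divided into 3 shares of ₹4,000: Kalinda, Ingrid, and Liora each take ₹4,000.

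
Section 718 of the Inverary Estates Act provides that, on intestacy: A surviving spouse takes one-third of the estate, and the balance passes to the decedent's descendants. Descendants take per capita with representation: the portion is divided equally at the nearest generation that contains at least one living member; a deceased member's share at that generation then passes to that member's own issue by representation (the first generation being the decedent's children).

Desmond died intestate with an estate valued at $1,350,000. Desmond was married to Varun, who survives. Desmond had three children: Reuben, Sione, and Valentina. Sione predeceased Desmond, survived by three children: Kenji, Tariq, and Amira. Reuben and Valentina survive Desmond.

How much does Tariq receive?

Tariq receives $100,000.

Varun takes one-third of $1,350,000 = $450,000. The remaining $900,000 passes to the descendants.
The descendants' portion ($900,000) is divided into 3 shares of $300,000: Reuben and Valentina each take $300,000; Sione's $300,000 share passes to Sione's issue.
Sione's share ($300,000) is divided into 3 shares of $100,000: Kenji, Tariq, and Amira each take $100,000.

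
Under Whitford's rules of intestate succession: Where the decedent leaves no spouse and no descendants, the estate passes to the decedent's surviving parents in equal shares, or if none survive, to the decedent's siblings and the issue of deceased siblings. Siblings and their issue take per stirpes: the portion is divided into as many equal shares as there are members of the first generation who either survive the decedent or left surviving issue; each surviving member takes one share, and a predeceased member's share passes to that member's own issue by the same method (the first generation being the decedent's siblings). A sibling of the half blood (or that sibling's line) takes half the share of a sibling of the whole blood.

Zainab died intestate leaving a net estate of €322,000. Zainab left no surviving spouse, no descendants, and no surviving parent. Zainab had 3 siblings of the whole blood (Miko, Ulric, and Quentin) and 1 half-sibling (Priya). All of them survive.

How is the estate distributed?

Miko: €92,000; Ulric: €92,000; Priya: €46,000; Quentin: €92,000

The entire €322,000 passes to the siblings and their issue.
Counting each half-blood sibling's line as half a unit, there are 7/2 units in €322,000, so one unit is €92,000. Whole-blood lines (Miko, Ulric, and Quentin) take €92,000 each; half-blood lines (Priya) take €46,000 each.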